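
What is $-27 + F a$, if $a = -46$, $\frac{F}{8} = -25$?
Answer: $9173$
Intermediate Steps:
$F = -200$ ($F = 8 \left(-25\right) = -200$)
$-27 + F a = -27 - -9200 = -27 + 9200 = 9173$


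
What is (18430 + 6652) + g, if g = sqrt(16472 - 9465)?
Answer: 25082 + 7*sqrt(143) ≈ 25166.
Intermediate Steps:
g = 7*sqrt(143) (g = sqrt(7007) = 7*sqrt(143) ≈ 83.708)
(18430 + 6652) + g = (18430 + 6652) + 7*sqrt(143) = 25082 + 7*sqrt(143)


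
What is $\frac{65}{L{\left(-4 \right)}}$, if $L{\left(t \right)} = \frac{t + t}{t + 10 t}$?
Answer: $\frac{715}{2} \approx 357.5$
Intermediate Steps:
$L{\left(t \right)} = \frac{2}{11}$ ($L{\left(t \right)} = \frac{2 t}{11 t} = 2 t \frac{1}{11 t} = \frac{2}{11}$)
$\frac{65}{L{\left(-4 \right)}} = \frac{65}{\frac{2}{11}} = 65 \cdot \frac{11}{2} = \frac{715}{2}$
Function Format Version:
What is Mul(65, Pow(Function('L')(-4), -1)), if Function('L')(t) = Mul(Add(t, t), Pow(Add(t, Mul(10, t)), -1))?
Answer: Rational(715, 2) ≈ 357.50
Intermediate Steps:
Function('L')(t) = Rational(2, 11) (Function('L')(t) = Mul(Mul(2, t), Pow(Mul(11, t), -1)) = Mul(Mul(2, t), Mul(Rational(1, 11), Pow(t, -1))) = Rational(2, 11))
Mul(65, Pow(Function('L')(-4), -1)) = Mul(65, Pow(Rational(2, 11), -1)) = Mul(65, Rational(11, 2)) = Rational(715, 2)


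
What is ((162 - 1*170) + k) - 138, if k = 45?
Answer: -101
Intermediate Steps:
((162 - 1*170) + k) - 138 = ((162 - 1*170) + 45) - 138 = ((162 - 170) + 45) - 138 = (-8 + 45) - 138 = 37 - 138 = -101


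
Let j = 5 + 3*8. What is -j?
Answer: -29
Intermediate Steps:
j = 29 (j = 5 + 24 = 29)
-j = -1*29 = -29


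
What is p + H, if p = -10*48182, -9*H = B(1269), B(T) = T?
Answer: -481961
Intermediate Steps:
H = -141 (H = -⅑*1269 = -141)
p = -481820
p + H = -481820 - 141 = -481961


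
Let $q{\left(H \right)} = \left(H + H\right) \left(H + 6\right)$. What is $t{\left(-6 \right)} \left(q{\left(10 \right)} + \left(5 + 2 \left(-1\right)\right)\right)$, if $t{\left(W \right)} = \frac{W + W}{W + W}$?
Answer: $323$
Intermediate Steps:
$t{\left(W \right)} = 1$ ($t{\left(W \right)} = \frac{2 W}{2 W} = 2 W \frac{1}{2 W} = 1$)
$q{\left(H \right)} = 2 H \left(6 + H\right)$
$t{\left(-6 \right)} \left(q{\left(10 \right)} + \left(5 + 2 \left(-1\right)\right)\right) = 1 \left(2 \cdot 10 \left(6 + 10\right) + \left(5 + 2 \left(-1\right)\right)\right) = 1 \left(2 \cdot 10 \cdot 16 + \left(5 - 2\right)\right) = 1 \left(320 + 3\right) = 1 \cdot 323 = 323$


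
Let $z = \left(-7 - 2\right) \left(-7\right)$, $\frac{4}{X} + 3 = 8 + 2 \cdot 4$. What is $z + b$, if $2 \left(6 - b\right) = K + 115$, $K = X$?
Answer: $\frac{295}{26} \approx 11.346$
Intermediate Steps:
$X = \frac{4}{13}$ ($X = \frac{4}{-3 + \left(8 + 2 \cdot 4\right)} = \frac{4}{-3 + \left(8 + 8\right)} = \frac{4}{-3 + 16} = \frac{4}{13} \approx 0.30769$)
$K = \frac{4}{13} \approx 0.30769$
$z = 63$ ($z = \left(-9\right) \left(-7\right) = 63$)
$b = - \frac{1343}{26}$ ($b = 6 - \frac{\frac{4}{13} + 115}{2} = 6 - \frac{1499}{26} = - \frac{1343}{26} \approx -51.654$)
$z + b = 63 - \frac{1343}{26} = \frac{295}{26}$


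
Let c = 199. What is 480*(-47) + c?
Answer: -22361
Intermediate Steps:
480*(-47) + c = 480*(-47) + 199 = -22560 + 199 = -22361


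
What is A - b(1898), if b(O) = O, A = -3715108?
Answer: -3717006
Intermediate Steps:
A - b(1898) = -3715108 - 1*1898 = -3715108 - 1898 = -3717006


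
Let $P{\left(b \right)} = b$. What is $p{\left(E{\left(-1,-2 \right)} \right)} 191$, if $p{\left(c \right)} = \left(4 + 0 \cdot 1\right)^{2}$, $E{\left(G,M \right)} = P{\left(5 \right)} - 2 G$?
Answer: $3056$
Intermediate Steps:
$E{\left(G,M \right)} = 5 - 2 G$
$p{\left(c \right)} = 16$ ($p{\left(c \right)} = \left(4 + 0\right)^{2} = 4^{2} = 16$)
$p{\left(E{\left(-1,-2 \right)} \right)} 191 = 16 \cdot 191 = 3056$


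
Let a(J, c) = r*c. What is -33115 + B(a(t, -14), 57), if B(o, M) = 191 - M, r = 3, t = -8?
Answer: -32981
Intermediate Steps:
a(J, c) = 3*c
-33115 + B(a(t, -14), 57) = -33115 + (191 - 1*57) = -33115 + (191 - 57) = -33115 + 134 = -32981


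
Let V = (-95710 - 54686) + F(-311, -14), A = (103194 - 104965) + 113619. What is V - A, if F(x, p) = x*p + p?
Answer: -257904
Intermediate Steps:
F(x, p) = p + p*x (F(x, p) = p*x + p = p + p*x)
A = 111848 (A = -1771 + 113619 = 111848)
V = -146056 (V = (-95710 - 54686) - 14*(1 - 311) = -150396 - 14*(-310) = -150396 + 4340 = -146056)
V - A = -146056 - 1*111848 = -146056 - 111848 = -257904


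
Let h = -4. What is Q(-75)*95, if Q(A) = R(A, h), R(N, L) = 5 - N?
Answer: 7600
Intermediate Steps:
Q(A) = 5 - A
Q(-75)*95 = (5 - 1*(-75))*95 = (5 + 75)*95 = 80*95 = 7600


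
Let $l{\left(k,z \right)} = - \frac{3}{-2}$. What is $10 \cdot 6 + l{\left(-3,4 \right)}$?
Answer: $\frac{123}{2} \approx 61.5$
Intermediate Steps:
$l{\left(k,z \right)} = \frac{3}{2}$ ($l{\left(k,z \right)} = \left(-3\right) \left(- \frac{1}{2}\right) = \frac{3}{2}$)
$10 \cdot 6 + l{\left(-3,4 \right)} = 10 \cdot 6 + \frac{3}{2} = 60 + \frac{3}{2} = \frac{123}{2}$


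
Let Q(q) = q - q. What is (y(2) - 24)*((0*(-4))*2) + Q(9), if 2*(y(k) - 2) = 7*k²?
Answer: 0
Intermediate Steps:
y(k) = 2 + 7*k²/2 (y(k) = 2 + (7*k²)/2 = 2 + 7*k²/2)
Q(q) = 0
(y(2) - 24)*((0*(-4))*2) + Q(9) = ((2 + (7/2)*2²) - 24)*((0*(-4))*2) + 0 = ((2 + (7/2)*4) - 24)*(0*2) + 0 = ((2 + 14) - 24)*0 + 0 = (16 - 24)*0 + 0 = -8*0 + 0 = 0 + 0 = 0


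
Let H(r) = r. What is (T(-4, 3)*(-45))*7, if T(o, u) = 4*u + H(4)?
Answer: -5040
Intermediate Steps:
T(o, u) = 4 + 4*u (T(o, u) = 4*u + 4 = 4 + 4*u)
(T(-4, 3)*(-45))*7 = ((4 + 4*3)*(-45))*7 = ((4 + 12)*(-45))*7 = (16*(-45))*7 = -720*7 = -5040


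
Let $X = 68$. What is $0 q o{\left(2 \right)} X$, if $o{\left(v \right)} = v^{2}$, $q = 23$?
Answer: $0$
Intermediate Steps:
$0 q o{\left(2 \right)} X = 0 \cdot 23 \cdot 2^{2} \cdot 68 = 0 \cdot 4 \cdot 68 = 0 \cdot 68 = 0$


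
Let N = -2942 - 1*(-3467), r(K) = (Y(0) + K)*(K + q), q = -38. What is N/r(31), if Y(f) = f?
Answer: -75/31 ≈ -2.4194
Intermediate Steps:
r(K) = K*(-38 + K) (r(K) = (0 + K)*(K - 38) = K*(-38 + K))
N = 525 (N = -2942 + 3467 = 525)
N/r(31) = 525/((31*(-38 + 31))) = 525/((31*(-7))) = 525/(-217) = 525*(-1/217) = -75/31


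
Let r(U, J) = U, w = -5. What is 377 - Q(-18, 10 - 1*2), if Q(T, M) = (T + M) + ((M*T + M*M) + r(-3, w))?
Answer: 470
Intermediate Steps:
Q(T, M) = -3 + M + T + M**2 + M*T (Q(T, M) = (T + M) + ((M*T + M*M) - 3) = (M + T) + ((M*T + M**2) - 3) = (M + T) + ((M**2 + M*T) - 3) = (M + T) + (-3 + M**2 + M*T) = -3 + M + T + M**2 + M*T)
377 - Q(-18, 10 - 1*2) = 377 - (-3 + (10 - 1*2) - 18 + (10 - 1*2)**2 + (10 - 1*2)*(-18)) = 377 - (-3 + (10 - 2) - 18 + (10 - 2)**2 + (10 - 2)*(-18)) = 377 - (-3 + 8 - 18 + 8**2 + 8*(-18)) = 377 - (-3 + 8 - 18 + 64 - 144) = 377 - 1*(-93) = 377 + 93 = 470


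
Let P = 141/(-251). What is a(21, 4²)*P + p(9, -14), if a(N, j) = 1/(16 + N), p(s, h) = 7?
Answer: 64868/9287 ≈ 6.9848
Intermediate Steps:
P = -141/251 (P = 141*(-1/251) = -141/251 ≈ -0.56175)
a(21, 4²)*P + p(9, -14) = -141/251/(16 + 21) + 7 = -141/251/37 + 7 = (1/37)*(-141/251) + 7 = -141/9287 + 7 = 64868/9287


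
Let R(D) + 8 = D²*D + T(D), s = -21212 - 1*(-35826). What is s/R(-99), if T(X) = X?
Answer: -7307/485203 ≈ -0.015060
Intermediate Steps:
s = 14614 (s = -21212 + 35826 = 14614)
R(D) = -8 + D + D³ (R(D) = -8 + (D²*D + D) = -8 + (D³ + D) = -8 + (D + D³) = -8 + D + D³)
s/R(-99) = 14614/(-8 - 99 + (-99)³) = 14614/(-8 - 99 - 970299) = 14614/(-970406) = 14614*(-1/970406) = -7307/485203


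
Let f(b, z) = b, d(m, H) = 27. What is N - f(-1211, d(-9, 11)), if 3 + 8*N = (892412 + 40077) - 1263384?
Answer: -160605/4 ≈ -40151.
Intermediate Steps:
N = -165449/4 (N = -3/8 + ((892412 + 40077) - 1263384)/8 = -3/8 + (932489 - 1263384)/8 = -3/8 + (⅛)*(-330895) = -3/8 - 330895/8 = -165449/4 ≈ -41362.)
N - f(-1211, d(-9, 11)) = -165449/4 - 1*(-1211) = -165449/4 + 1211 = -160605/4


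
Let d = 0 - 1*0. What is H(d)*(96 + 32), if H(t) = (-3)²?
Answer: 1152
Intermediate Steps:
d = 0 (d = 0 + 0 = 0)
H(t) = 9
H(d)*(96 + 32) = 9*(96 + 32) = 9*128 = 1152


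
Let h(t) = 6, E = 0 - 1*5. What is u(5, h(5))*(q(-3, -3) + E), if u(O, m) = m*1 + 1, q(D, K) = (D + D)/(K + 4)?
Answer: -77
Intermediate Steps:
E = -5 (E = 0 - 5 = -5)
q(D, K) = 2*D/(4 + K) (q(D, K) = (2*D)/(4 + K) = 2*D/(4 + K))
u(O, m) = 1 + m (u(O, m) = m + 1 = 1 + m)
u(5, h(5))*(q(-3, -3) + E) = (1 + 6)*(2*(-3)/(4 - 3) - 5) = 7*(2*(-3)/1 - 5) = 7*(2*(-3)*1 - 5) = 7*(-6 - 5) = 7*(-11) = -77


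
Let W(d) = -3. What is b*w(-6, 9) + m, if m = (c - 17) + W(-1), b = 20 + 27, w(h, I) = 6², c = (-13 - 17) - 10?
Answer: 1632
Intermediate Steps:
c = -40 (c = -30 - 10 = -40)
w(h, I) = 36
b = 47
m = -60 (m = (-40 - 17) - 3 = -57 - 3 = -60)
b*w(-6, 9) + m = 47*36 - 60 = 1692 - 60 = 1632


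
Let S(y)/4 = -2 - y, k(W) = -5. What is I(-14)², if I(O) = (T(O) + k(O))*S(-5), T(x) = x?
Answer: 51984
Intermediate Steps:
S(y) = -8 - 4*y (S(y) = 4*(-2 - y) = -8 - 4*y)
I(O) = -60 + 12*O (I(O) = (O - 5)*(-8 - 4*(-5)) = (-5 + O)*(-8 + 20) = (-5 + O)*12 = -60 + 12*O)
I(-14)² = (-60 + 12*(-14))² = (-60 - 168)² = (-228)² = 51984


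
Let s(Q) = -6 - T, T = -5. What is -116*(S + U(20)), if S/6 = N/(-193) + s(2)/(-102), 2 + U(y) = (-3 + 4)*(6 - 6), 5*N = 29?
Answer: 4037148/16405 ≈ 246.09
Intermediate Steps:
N = 29/5 (N = (1/5)*29 = 29/5 ≈ 5.8000)
U(y) = -2 (U(y) = -2 + (-3 + 4)*(6 - 6) = -2 + 1*0 = -2 + 0 = -2)
s(Q) = -1 (s(Q) = -6 - 1*(-5) = -6 + 5 = -1)
S = -1993/16405 (S = 6*((29/5)/(-193) - 1/(-102)) = 6*((29/5)*(-1/193) - 1*(-1/102)) = 6*(-29/965 + 1/102) = 6*(-1993/98430) = -1993/16405 ≈ -0.12149)
-116*(S + U(20)) = -116*(-1993/16405 - 2) = -116*(-34803/16405) = 4037148/16405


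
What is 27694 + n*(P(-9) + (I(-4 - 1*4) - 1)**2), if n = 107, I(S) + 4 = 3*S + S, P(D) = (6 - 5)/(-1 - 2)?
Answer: 522424/3 ≈ 1.7414e+5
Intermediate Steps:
P(D) = -1/3 (P(D) = 1/(-3) = 1*(-1/3) = -1/3)
I(S) = -4 + 4*S (I(S) = -4 + (3*S + S) = -4 + 4*S)
27694 + n*(P(-9) + (I(-4 - 1*4) - 1)**2) = 27694 + 107*(-1/3 + ((-4 + 4*(-4 - 1*4)) - 1)**2) = 27694 + 107*(-1/3 + ((-4 + 4*(-4 - 4)) - 1)**2) = 27694 + 107*(-1/3 + ((-4 + 4*(-8)) - 1)**2) = 27694 + 107*(-1/3 + ((-4 - 32) - 1)**2) = 27694 + 107*(-1/3 + (-36 - 1)**2) = 27694 + 107*(-1/3 + (-37)**2) = 27694 + 107*(-1/3 + 1369) = 27694 + 107*(4106/3) = 27694 + 439342/3 = 522424/3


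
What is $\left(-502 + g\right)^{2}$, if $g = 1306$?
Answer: $646416$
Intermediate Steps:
$\left(-502 + g\right)^{2} = \left(-502 + 1306\right)^{2} = 804^{2} = 646416$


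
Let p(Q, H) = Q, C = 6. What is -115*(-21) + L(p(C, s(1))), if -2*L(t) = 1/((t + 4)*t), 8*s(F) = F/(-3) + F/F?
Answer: 289799/120 ≈ 2415.0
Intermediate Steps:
s(F) = ⅛ - F/24 (s(F) = (F/(-3) + F/F)/8 = (F*(-⅓) + 1)/8 = (-F/3 + 1)/8 = (1 - F/3)/8 = ⅛ - F/24)
L(t) = -1/(2*t*(4 + t)) (L(t) = -1/(2*(t + 4)*t) = -1/(2*(4 + t)*t) = -1/(2*t*(4 + t)))
-115*(-21) + L(p(C, s(1))) = -115*(-21) - ½/(6*(4 + 6)) = 2415 - ½*⅙/10 = 2415 - ½*⅙*⅒ = 2415 - 1/120 = 289799/120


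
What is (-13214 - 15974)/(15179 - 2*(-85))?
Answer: -29188/15349 ≈ -1.9016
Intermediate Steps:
(-13214 - 15974)/(15179 - 2*(-85)) = -29188/(15179 + 170) = -29188/15349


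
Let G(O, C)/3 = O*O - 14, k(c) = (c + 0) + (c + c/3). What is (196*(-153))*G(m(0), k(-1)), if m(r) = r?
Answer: 1259496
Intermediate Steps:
k(c) = 7*c/3 (k(c) = c + (c + c*(⅓)) = c + (c + c/3) = c + 4*c/3 = 7*c/3)
G(O, C) = -42 + 3*O² (G(O, C) = 3*(O*O - 14) = 3*(O² - 14) = 3*(-14 + O²) = -42 + 3*O²)
(196*(-153))*G(m(0), k(-1)) = (196*(-153))*(-42 + 3*0²) = -29988*(-42 + 3*0) = -29988*(-42 + 0) = -29988*(-42) = 1259496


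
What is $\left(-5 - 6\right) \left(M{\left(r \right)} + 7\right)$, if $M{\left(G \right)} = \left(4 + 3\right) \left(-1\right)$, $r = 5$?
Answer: $0$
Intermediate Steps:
$M{\left(G \right)} = -7$ ($M{\left(G \right)} = 7 \left(-1\right) = -7$)
$\left(-5 - 6\right) \left(M{\left(r \right)} + 7\right) = \left(-5 - 6\right) \left(-7 + 7\right) = \left(-5 - 6\right) 0 = \left(-11\right) 0 = 0$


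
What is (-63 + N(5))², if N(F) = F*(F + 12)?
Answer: 484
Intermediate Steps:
N(F) = F*(12 + F)
(-63 + N(5))² = (-63 + 5*(12 + 5))² = (-63 + 5*17)² = (-63 + 85)² = 22² = 484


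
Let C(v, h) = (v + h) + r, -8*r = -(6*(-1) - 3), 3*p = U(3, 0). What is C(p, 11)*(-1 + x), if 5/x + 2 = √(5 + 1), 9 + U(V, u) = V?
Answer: 63/2 + 315*√6/16 ≈ 79.724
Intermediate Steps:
U(V, u) = -9 + V
p = -2 (p = (-9 + 3)/3 = (⅓)*(-6) = -2)
x = 5/(-2 + √6) (x = 5/(-2 + √(5 + 1)) = 5/(-2 + √6) ≈ 11.124)
r = -9/8 (r = -(-1)*(6*(-1) - 3)/8 = -(-1)*(-6 - 3)/8 = -(-1)*(-9)/8 = -⅛*9 = -9/8 ≈ -1.1250)
C(v, h) = -9/8 + h + v (C(v, h) = (v + h) - 9/8 = (h + v) - 9/8 = -9/8 + h + v)
C(p, 11)*(-1 + x) = (-9/8 + 11 - 2)*(-1 + (5 + 5*√6/2)) = 63*(4 + 5*√6/2)/8 = 63/2 + 315*√6/16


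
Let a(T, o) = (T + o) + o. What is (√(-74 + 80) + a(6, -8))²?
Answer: (10 - √6)² ≈ 57.010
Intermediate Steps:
a(T, o) = T + 2*o
(√(-74 + 80) + a(6, -8))² = (√(-74 + 80) + (6 + 2*(-8)))² = (√6 + (6 - 16))² = (√6 - 10)² = (-10 + √6)²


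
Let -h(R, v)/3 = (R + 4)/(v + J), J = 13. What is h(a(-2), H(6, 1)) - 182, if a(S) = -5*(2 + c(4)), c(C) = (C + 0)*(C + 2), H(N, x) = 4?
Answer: -2716/17 ≈ -159.76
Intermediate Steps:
c(C) = C*(2 + C)
a(S) = -130 (a(S) = -5*(2 + 4*(2 + 4)) = -5*(2 + 4*6) = -5*(2 + 24) = -5*26 = -130)
h(R, v) = -3*(4 + R)/(13 + v) (h(R, v) = -3*(R + 4)/(v + 13) = -3*(4 + R)/(13 + v))
h(a(-2), H(6, 1)) - 182 = 3*(-4 - 1*(-130))/(13 + 4) - 182 = 3*(-4 + 130)/17 - 182 = 3*(1/17)*126 - 182 = 378/17 - 182 = -2716/17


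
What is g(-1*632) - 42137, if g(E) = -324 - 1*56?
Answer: -42517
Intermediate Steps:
g(E) = -380 (g(E) = -324 - 56 = -380)
g(-1*632) - 42137 = -380 - 42137 = -42517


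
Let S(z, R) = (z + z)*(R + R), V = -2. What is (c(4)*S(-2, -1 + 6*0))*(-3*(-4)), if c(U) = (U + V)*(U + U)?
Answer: 1536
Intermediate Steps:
S(z, R) = 4*R*z (S(z, R) = (2*z)*(2*R) = 4*R*z)
c(U) = 2*U*(-2 + U) (c(U) = (U - 2)*(U + U) = (-2 + U)*(2*U) = 2*U*(-2 + U))
(c(4)*S(-2, -1 + 6*0))*(-3*(-4)) = ((2*4*(-2 + 4))*(4*(-1 + 6*0)*(-2)))*(-3*(-4)) = ((2*4*2)*(4*(-1 + 0)*(-2)))*12 = (16*(4*(-1)*(-2)))*12 = (16*8)*12 = 128*12 = 1536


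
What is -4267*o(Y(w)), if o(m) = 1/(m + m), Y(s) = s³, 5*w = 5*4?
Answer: -4267/128 ≈ -33.336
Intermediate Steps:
w = 4 (w = (5*4)/5 = (⅕)*20 = 4)
o(m) = 1/(2*m)
-4267*o(Y(w)) = -4267/(2*(4³)) = -4267/(2*64) = -4267*1/128 = -4267/128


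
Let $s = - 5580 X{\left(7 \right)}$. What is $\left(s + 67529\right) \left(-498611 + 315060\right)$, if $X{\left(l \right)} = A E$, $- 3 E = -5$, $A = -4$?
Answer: $-19223112679$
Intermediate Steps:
$E = \frac{5}{3}$ ($E = \left(- \frac{1}{3}\right) \left(-5\right) = \frac{5}{3} \approx 1.6667$)
$X{\left(l \right)} = - \frac{20}{3}$ ($X{\left(l \right)} = \left(-4\right) \frac{5}{3} = - \frac{20}{3}$)
$s = 37200$ ($s = \left(-5580\right) \left(- \frac{20}{3}\right) = 37200$)
$\left(s + 67529\right) \left(-498611 + 315060\right) = \left(37200 + 67529\right) \left(-498611 + 315060\right) = 104729 \left(-183551\right) = -19223112679$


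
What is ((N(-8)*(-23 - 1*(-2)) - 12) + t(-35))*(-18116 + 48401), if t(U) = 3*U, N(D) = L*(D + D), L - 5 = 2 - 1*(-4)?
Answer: 108390015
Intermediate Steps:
L = 11 (L = 5 + (2 - 1*(-4)) = 5 + (2 + 4) = 5 + 6 = 11)
N(D) = 22*D (N(D) = 11*(D + D) = 11*(2*D) = 22*D)
((N(-8)*(-23 - 1*(-2)) - 12) + t(-35))*(-18116 + 48401) = (((22*(-8))*(-23 - 1*(-2)) - 12) + 3*(-35))*(-18116 + 48401) = ((-176*(-23 + 2) - 12) - 105)*30285 = ((-176*(-21) - 12) - 105)*30285 = ((3696 - 12) - 105)*30285 = (3684 - 105)*30285 = 3579*30285 = 108390015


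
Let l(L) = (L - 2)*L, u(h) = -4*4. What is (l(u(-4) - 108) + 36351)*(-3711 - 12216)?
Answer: -827805825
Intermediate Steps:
u(h) = -16
l(L) = L*(-2 + L) (l(L) = (-2 + L)*L = L*(-2 + L))
(l(u(-4) - 108) + 36351)*(-3711 - 12216) = ((-16 - 108)*(-2 + (-16 - 108)) + 36351)*(-3711 - 12216) = (-124*(-2 - 124) + 36351)*(-15927) = (-124*(-126) + 36351)*(-15927) = (15624 + 36351)*(-15927) = 51975*(-15927) = -827805825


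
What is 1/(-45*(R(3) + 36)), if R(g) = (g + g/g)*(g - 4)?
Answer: -1/1440 ≈ -0.00069444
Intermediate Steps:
R(g) = (1 + g)*(-4 + g) (R(g) = (g + 1)*(-4 + g) = (1 + g)*(-4 + g))
1/(-45*(R(3) + 36)) = 1/(-45*((-4 + 3**2 - 3*3) + 36)) = 1/(-45*((-4 + 9 - 9) + 36)) = 1/(-45*(-4 + 36)) = 1/(-45*32) = 1/(-1440) = -1/1440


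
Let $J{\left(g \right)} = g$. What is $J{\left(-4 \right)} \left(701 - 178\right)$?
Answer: $-2092$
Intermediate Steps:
$J{\left(-4 \right)} \left(701 - 178\right) = - 4 \left(701 - 178\right) = \left(-4\right) 523 = -2092$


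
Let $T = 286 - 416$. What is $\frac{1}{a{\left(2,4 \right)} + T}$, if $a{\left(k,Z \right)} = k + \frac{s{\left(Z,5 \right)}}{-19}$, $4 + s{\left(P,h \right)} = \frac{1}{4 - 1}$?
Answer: $- \frac{57}{7285} \approx -0.0078243$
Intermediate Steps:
$T = -130$
$s{\left(P,h \right)} = - \frac{11}{3}$ ($s{\left(P,h \right)} = -4 + \frac{1}{4 - 1} = -4 + \frac{1}{3} = - \frac{11}{3}$)
$a{\left(k,Z \right)} = \frac{11}{57} + k$ ($a{\left(k,Z \right)} = k - \frac{11}{3 \left(-19\right)} = k - - \frac{11}{57} = k + \frac{11}{57} = \frac{11}{57} + k$)
$\frac{1}{a{\left(2,4 \right)} + T} = \frac{1}{\left(\frac{11}{57} + 2\right) - 130} = \frac{1}{\frac{125}{57} - 130} = \frac{1}{- \frac{7285}{57}} = - \frac{57}{7285}$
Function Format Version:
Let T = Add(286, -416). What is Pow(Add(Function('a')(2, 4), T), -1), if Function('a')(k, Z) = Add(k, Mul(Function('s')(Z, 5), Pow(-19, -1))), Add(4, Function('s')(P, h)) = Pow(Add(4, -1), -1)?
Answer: Rational(-57, 7285) ≈ -0.0078243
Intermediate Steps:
T = -130
Function('s')(P, h) = Rational(-11, 3) (Function('s')(P, h) = Add(-4, Pow(Add(4, -1), -1)) = Add(-4, Pow(3, -1)) = Add(-4, Rational(1, 3)) = Rational(-11, 3))
Function('a')(k, Z) = Add(Rational(11, 57), k) (Function('a')(k, Z) = Add(k, Mul(Rational(-11, 3), Pow(-19, -1))) = Add(k, Mul(Rational(-11, 3), Rational(-1, 19))) = Add(k, Rational(11, 57)) = Add(Rational(11, 57), k))
Pow(Add(Function('a')(2, 4), T), -1) = Pow(Add(Add(Rational(11, 57), 2), -130), -1) = Pow(Add(Rational(125, 57), -130), -1) = Pow(Rational(-7285, 57), -1) = Rational(-57, 7285)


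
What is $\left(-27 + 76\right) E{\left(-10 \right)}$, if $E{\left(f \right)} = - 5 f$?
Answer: $2450$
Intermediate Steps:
$\left(-27 + 76\right) E{\left(-10 \right)} = \left(-27 + 76\right) \left(\left(-5\right) \left(-10\right)\right) = 49 \cdot 50 = 2450$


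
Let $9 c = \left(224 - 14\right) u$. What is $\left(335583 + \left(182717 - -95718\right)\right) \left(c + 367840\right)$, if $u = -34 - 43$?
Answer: $\frac{674271586340}{3} \approx 2.2476 \cdot 10^{11}$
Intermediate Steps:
$u = -77$
$c = - \frac{5390}{3}$ ($c = \frac{\left(224 - 14\right) \left(-77\right)}{9} = \frac{210 \left(-77\right)}{9} = \frac{1}{9} \left(-16170\right) = - \frac{5390}{3} \approx -1796.7$)
$\left(335583 + \left(182717 - -95718\right)\right) \left(c + 367840\right) = \left(335583 + \left(182717 - -95718\right)\right) \left(- \frac{5390}{3} + 367840\right) = \left(335583 + \left(182717 + 95718\right)\right) \frac{1098130}{3} = \left(335583 + 278435\right) \frac{1098130}{3} = 614018 \cdot \frac{1098130}{3} = \frac{674271586340}{3}$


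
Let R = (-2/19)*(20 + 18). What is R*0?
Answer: 0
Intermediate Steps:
R = -4 (R = -2*1/19*38 = -2/19*38 = -4)
R*0 = -4*0 = 0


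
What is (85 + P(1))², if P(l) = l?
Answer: 7396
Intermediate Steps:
(85 + P(1))² = (85 + 1)² = 86² = 7396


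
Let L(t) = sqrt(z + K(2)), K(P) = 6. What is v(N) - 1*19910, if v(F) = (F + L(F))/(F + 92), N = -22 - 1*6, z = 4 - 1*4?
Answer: -318567/16 + sqrt(6)/64 ≈ -19910.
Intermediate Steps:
z = 0 (z = 4 - 4 = 0)
L(t) = sqrt(6) (L(t) = sqrt(0 + 6) = sqrt(6))
N = -28 (N = -22 - 6 = -28)
v(F) = (F + sqrt(6))/(92 + F) (v(F) = (F + sqrt(6))/(F + 92) = (F + sqrt(6))/(92 + F))
v(N) - 1*19910 = (-28 + sqrt(6))/(92 - 28) - 1*19910 = (-28 + sqrt(6))/64 - 19910 = (-7/16 + sqrt(6)/64) - 19910 = -318567/16 + sqrt(6)/64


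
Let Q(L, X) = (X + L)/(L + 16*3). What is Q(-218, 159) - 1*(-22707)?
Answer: 3860249/170 ≈ 22707.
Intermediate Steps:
Q(L, X) = (L + X)/(48 + L) (Q(L, X) = (L + X)/(L + 48) = (L + X)/(48 + L))
Q(-218, 159) - 1*(-22707) = (-218 + 159)/(48 - 218) - 1*(-22707) = -59/(-170) + 22707 = -1/170*(-59) + 22707 = 59/170 + 22707 = 3860249/170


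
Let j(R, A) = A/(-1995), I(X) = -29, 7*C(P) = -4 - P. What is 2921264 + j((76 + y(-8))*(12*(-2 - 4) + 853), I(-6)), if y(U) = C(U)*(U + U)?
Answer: 5827921709/1995 ≈ 2.9213e+6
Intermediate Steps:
C(P) = -4/7 - P/7 (C(P) = (-4 - P)/7 = -4/7 - P/7)
y(U) = 2*U*(-4/7 - U/7) (y(U) = (-4/7 - U/7)*(U + U) = (-4/7 - U/7)*(2*U) = 2*U*(-4/7 - U/7))
j(R, A) = -A/1995 (j(R, A) = A*(-1/1995) = -A/1995)
2921264 + j((76 + y(-8))*(12*(-2 - 4) + 853), I(-6)) = 2921264 - 1/1995*(-29) = 2921264 + 29/1995 = 5827921709/1995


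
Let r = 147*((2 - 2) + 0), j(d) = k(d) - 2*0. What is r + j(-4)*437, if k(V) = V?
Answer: -1748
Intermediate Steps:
j(d) = d (j(d) = d - 2*0 = d + 0 = d)
r = 0 (r = 147*(0 + 0) = 147*0 = 0)
r + j(-4)*437 = 0 - 4*437 = 0 - 1748 = -1748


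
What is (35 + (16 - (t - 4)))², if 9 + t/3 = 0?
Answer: 6724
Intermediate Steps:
t = -27 (t = -27 + 3*0 = -27 + 0 = -27)
(35 + (16 - (t - 4)))² = (35 + (16 - (-27 - 4)))² = (35 + (16 - 1*(-31)))² = (35 + (16 + 31))² = (35 + 47)² = 82² = 6724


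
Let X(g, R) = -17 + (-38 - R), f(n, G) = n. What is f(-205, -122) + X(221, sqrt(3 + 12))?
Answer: -260 - sqrt(15) ≈ -263.87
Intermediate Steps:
X(g, R) = -55 - R
f(-205, -122) + X(221, sqrt(3 + 12)) = -205 + (-55 - sqrt(3 + 12)) = -205 + (-55 - sqrt(15)) = -260 - sqrt(15)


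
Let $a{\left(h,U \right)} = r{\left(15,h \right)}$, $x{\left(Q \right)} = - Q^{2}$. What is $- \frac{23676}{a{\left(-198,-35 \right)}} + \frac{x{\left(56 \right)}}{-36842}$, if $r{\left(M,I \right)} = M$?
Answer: $- \frac{145370692}{92105} \approx -1578.3$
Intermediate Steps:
$a{\left(h,U \right)} = 15$
$- \frac{23676}{a{\left(-198,-35 \right)}} + \frac{x{\left(56 \right)}}{-36842} = - \frac{23676}{15} + \frac{\left(-1\right) 56^{2}}{-36842} = \left(-23676\right) \frac{1}{15} + \left(-1\right) 3136 \left(- \frac{1}{36842}\right) = - \frac{7892}{5} - - \frac{1568}{18421} = - \frac{7892}{5} + \frac{1568}{18421} = - \frac{145370692}{92105}$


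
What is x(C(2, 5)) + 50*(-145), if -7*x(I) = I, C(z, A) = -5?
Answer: -50745/7 ≈ -7249.3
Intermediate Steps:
x(I) = -I/7
x(C(2, 5)) + 50*(-145) = -⅐*(-5) + 50*(-145) = 5/7 - 7250 = -50745/7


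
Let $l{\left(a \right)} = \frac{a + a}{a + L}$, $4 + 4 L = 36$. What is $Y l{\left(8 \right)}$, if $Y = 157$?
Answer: $157$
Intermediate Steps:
$L = 8$ ($L = -1 + \frac{1}{4} \cdot 36 = -1 + 9 = 8$)
$l{\left(a \right)} = \frac{2 a}{8 + a}$ ($l{\left(a \right)} = \frac{a + a}{a + 8} = \frac{2 a}{8 + a}$)
$Y l{\left(8 \right)} = 157 \cdot 2 \cdot 8 \frac{1}{8 + 8} = 157 \cdot 2 \cdot 8 \cdot \frac{1}{16} = 157 \cdot 1 = 157$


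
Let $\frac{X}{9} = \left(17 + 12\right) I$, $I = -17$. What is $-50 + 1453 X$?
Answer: $-6447011$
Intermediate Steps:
$X = -4437$ ($X = 9 \left(17 + 12\right) \left(-17\right) = 9 \cdot 29 \left(-17\right) = 9 \left(-493\right) = -4437$)
$-50 + 1453 X = -50 + 1453 \left(-4437\right) = -50 - 6446961 = -6447011$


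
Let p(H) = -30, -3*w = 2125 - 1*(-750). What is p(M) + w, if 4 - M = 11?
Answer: -2965/3 ≈ -988.33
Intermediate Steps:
M = -7 (M = 4 - 1*11 = 4 - 11 = -7)
w = -2875/3 (w = -(2125 - 1*(-750))/3 = -(2125 + 750)/3 = -⅓*2875 = -2875/3 ≈ -958.33)
p(M) + w = -30 - 2875/3 = -2965/3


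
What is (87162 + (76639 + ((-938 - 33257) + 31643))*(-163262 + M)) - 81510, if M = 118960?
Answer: -3282196622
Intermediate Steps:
(87162 + (76639 + ((-938 - 33257) + 31643))*(-163262 + M)) - 81510 = (87162 + (76639 + ((-938 - 33257) + 31643))*(-163262 + 118960)) - 81510 = (87162 + (76639 + (-34195 + 31643))*(-44302)) - 81510 = (87162 + (76639 - 2552)*(-44302)) - 81510 = (87162 + 74087*(-44302)) - 81510 = (87162 - 3282202274) - 81510 = -3282115112 - 81510 = -3282196622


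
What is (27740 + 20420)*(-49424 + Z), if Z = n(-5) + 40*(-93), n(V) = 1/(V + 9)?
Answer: -2559403000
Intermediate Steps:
n(V) = 1/(9 + V)
Z = -14879/4 (Z = 1/(9 - 5) + 40*(-93) = 1/4 - 3720 = ¼ - 3720 = -14879/4 ≈ -3719.8)
(27740 + 20420)*(-49424 + Z) = (27740 + 20420)*(-49424 - 14879/4) = 48160*(-212575/4) = -2559403000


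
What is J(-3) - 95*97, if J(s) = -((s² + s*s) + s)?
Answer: -9230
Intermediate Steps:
J(s) = -s - 2*s² (J(s) = -((s² + s²) + s) = -(2*s² + s) = -(s + 2*s²) = -s - 2*s²)
J(-3) - 95*97 = -1*(-3)*(1 + 2*(-3)) - 95*97 = -1*(-3)*(1 - 6) - 9215 = -1*(-3)*(-5) - 9215 = -15 - 9215 = -9230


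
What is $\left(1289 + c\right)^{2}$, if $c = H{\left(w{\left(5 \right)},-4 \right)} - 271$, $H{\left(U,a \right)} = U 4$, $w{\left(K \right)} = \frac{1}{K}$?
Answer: $\frac{25948836}{25} \approx 1.038 \cdot 10^{6}$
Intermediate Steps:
$H{\left(U,a \right)} = 4 U$
$c = - \frac{1351}{5}$ ($c = \frac{4}{5} - 271 = - \frac{1351}{5} \approx -270.2$)
$\left(1289 + c\right)^{2} = \left(1289 - \frac{1351}{5}\right)^{2} = \left(\frac{5094}{5}\right)^{2} = \frac{25948836}{25}$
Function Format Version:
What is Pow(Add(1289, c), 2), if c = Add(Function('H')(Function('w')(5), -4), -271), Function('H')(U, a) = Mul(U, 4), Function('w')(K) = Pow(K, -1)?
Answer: Rational(25948836, 25) ≈ 1.0380e+6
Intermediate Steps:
Function('H')(U, a) = Mul(4, U)
c = Rational(-1351, 5) (c = Add(Mul(4, Pow(5, -1)), -271) = Add(Mul(4, Rational(1, 5)), -271) = Add(Rational(4, 5), -271) = Rational(-1351, 5) ≈ -270.20)
Pow(Add(1289, c), 2) = Pow(Add(1289, Rational(-1351, 5)), 2) = Pow(Rational(5094, 5), 2) = Rational(25948836, 25)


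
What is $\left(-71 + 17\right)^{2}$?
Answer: $2916$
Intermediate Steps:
$\left(-71 + 17\right)^{2} = \left(-54\right)^{2} = 2916$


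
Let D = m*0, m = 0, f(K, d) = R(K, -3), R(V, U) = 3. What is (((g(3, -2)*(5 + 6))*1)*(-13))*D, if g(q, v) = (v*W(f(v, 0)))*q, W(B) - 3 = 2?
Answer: 0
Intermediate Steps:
f(K, d) = 3
W(B) = 5 (W(B) = 3 + 2 = 5)
g(q, v) = 5*q*v (g(q, v) = (v*5)*q = (5*v)*q = 5*q*v)
D = 0 (D = 0*0 = 0)
(((g(3, -2)*(5 + 6))*1)*(-13))*D = ((((5*3*(-2))*(5 + 6))*1)*(-13))*0 = ((-30*11*1)*(-13))*0 = (-330*1*(-13))*0 = -330*(-13)*0 = 4290*0 = 0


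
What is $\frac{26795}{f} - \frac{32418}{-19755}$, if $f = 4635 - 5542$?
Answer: $- \frac{55548011}{1990865} \approx -27.901$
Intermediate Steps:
$f = -907$
$\frac{26795}{f} - \frac{32418}{-19755} = \frac{26795}{-907} - \frac{32418}{-19755} = 26795 \left(- \frac{1}{907}\right) - - \frac{3602}{2195} = - \frac{26795}{907} + \frac{3602}{2195} = - \frac{55548011}{1990865}$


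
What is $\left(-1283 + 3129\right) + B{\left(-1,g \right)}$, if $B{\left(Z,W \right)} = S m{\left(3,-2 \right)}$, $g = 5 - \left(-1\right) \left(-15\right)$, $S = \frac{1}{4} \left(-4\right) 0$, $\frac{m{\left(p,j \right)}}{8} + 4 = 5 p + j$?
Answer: $1846$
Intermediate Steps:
$m{\left(p,j \right)} = -32 + 8 j + 40 p$ ($m{\left(p,j \right)} = -32 + 8 \left(5 p + j\right) = -32 + 8 \left(j + 5 p\right) = -32 + \left(8 j + 40 p\right) = -32 + 8 j + 40 p$)
$S = 0$ ($S = \frac{1}{4} \left(-4\right) 0 = \left(-1\right) 0 = 0$)
$g = -10$ ($g = 5 - 15 = -10$)
$B{\left(Z,W \right)} = 0$ ($B{\left(Z,W \right)} = 0 \left(-32 + 8 \left(-2\right) + 40 \cdot 3\right) = 0 \left(-32 - 16 + 120\right) = 0 \cdot 72 = 0$)
$\left(-1283 + 3129\right) + B{\left(-1,g \right)} = \left(-1283 + 3129\right) + 0 = 1846 + 0 = 1846$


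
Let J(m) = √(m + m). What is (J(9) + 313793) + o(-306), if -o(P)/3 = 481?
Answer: 312350 + 3*√2 ≈ 3.1235e+5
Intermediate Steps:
J(m) = √2*√m (J(m) = √(2*m) = √2*√m)
o(P) = -1443 (o(P) = -3*481 = -1443)
(J(9) + 313793) + o(-306) = (√2*√9 + 313793) - 1443 = (√2*3 + 313793) - 1443 = (3*√2 + 313793) - 1443 = (313793 + 3*√2) - 1443 = 312350 + 3*√2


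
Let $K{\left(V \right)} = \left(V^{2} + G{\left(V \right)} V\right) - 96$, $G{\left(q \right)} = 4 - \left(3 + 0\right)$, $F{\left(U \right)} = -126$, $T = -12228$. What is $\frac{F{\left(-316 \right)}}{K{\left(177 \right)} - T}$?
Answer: $- \frac{3}{1039} \approx -0.0028874$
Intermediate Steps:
$G{\left(q \right)} = 1$ ($G{\left(q \right)} = 4 - 3 = 1$)
$K{\left(V \right)} = -96 + V + V^{2}$ ($K{\left(V \right)} = \left(V^{2} + 1 V\right) - 96 = \left(V^{2} + V\right) - 96 = \left(V + V^{2}\right) - 96 = -96 + V + V^{2}$)
$\frac{F{\left(-316 \right)}}{K{\left(177 \right)} - T} = - \frac{126}{\left(-96 + 177 + 177^{2}\right) - -12228} = - \frac{126}{\left(-96 + 177 + 31329\right) + 12228} = - \frac{126}{31410 + 12228} = - \frac{126}{43638} = \left(-126\right) \frac{1}{43638} = - \frac{3}{1039}$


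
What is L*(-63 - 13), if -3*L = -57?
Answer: -1444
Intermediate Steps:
L = 19 (L = -⅓*(-57) = 19)
L*(-63 - 13) = 19*(-63 - 13) = 19*(-76) = -1444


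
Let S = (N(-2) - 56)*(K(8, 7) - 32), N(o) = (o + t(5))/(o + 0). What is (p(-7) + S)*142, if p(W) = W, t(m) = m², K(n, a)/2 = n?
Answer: 152366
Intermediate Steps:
K(n, a) = 2*n
N(o) = (25 + o)/o (N(o) = (o + 5²)/(o + 0) = (o + 25)/o = (25 + o)/o)
S = 1080 (S = ((25 - 2)/(-2) - 56)*(2*8 - 32) = (-½*23 - 56)*(16 - 32) = (-23/2 - 56)*(-16) = -135/2*(-16) = 1080)
(p(-7) + S)*142 = (-7 + 1080)*142 = 1073*142 = 152366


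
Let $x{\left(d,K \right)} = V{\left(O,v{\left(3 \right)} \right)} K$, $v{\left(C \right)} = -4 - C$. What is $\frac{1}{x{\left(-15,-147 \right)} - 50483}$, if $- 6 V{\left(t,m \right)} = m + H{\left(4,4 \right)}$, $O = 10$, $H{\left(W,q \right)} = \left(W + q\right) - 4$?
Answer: $- \frac{2}{101113} \approx -1.978 \cdot 10^{-5}$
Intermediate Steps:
$H{\left(W,q \right)} = -4 + W + q$
$V{\left(t,m \right)} = - \frac{2}{3} - \frac{m}{6}$ ($V{\left(t,m \right)} = - \frac{m + \left(-4 + 4 + 4\right)}{6} = - \frac{m + 4}{6} = - \frac{4 + m}{6} = - \frac{2}{3} - \frac{m}{6}$)
$x{\left(d,K \right)} = \frac{K}{2}$ ($x{\left(d,K \right)} = \left(- \frac{2}{3} - \frac{-4 - 3}{6}\right) K = \left(- \frac{2}{3} - - \frac{7}{6}\right) K = \left(- \frac{2}{3} + \frac{7}{6}\right) K = \frac{K}{2}$)
$\frac{1}{x{\left(-15,-147 \right)} - 50483} = \frac{1}{\frac{1}{2} \left(-147\right) - 50483} = \frac{1}{- \frac{147}{2} - 50483} = \frac{1}{- \frac{101113}{2}} = - \frac{2}{101113}$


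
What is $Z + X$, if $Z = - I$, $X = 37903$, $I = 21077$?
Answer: $16826$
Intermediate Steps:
$Z = -21077$ ($Z = \left(-1\right) 21077 = -21077$)
$Z + X = -21077 + 37903 = 16826$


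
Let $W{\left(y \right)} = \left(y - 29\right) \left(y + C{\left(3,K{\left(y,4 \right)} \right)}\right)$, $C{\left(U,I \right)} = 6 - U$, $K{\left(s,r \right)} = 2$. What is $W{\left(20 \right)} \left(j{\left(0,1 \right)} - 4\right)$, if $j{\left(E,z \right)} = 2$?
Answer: $414$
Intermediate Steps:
$W{\left(y \right)} = \left(-29 + y\right) \left(3 + y\right)$ ($W{\left(y \right)} = \left(y - 29\right) \left(y + \left(6 - 3\right)\right) = \left(-29 + y\right) \left(y + \left(6 - 3\right)\right) = \left(-29 + y\right) \left(y + 3\right) = \left(-29 + y\right) \left(3 + y\right)$)
$W{\left(20 \right)} \left(j{\left(0,1 \right)} - 4\right) = \left(-87 + 20^{2} - 520\right) \left(2 - 4\right) = \left(-87 + 400 - 520\right) \left(2 - 4\right) = \left(-207\right) \left(-2\right) = 414$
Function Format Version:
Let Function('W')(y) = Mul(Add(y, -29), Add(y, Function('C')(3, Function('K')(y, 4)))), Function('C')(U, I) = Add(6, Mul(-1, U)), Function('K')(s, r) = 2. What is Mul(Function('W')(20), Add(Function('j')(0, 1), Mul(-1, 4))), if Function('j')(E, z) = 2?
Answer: 414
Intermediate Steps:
Function('W')(y) = Mul(Add(-29, y), Add(3, y)) (Function('W')(y) = Mul(Add(y, -29), Add(y, Add(6, Mul(-1, 3)))) = Mul(Add(-29, y), Add(y, Add(6, -3))) = Mul(Add(-29, y), Add(y, 3)) = Mul(Add(-29, y), Add(3, y)))
Mul(Function('W')(20), Add(Function('j')(0, 1), Mul(-1, 4))) = Mul(Add(-87, Pow(20, 2), Mul(-26, 20)), Add(2, Mul(-1, 4))) = Mul(Add(-87, 400, -520), Add(2, -4)) = Mul(-207, -2) = 414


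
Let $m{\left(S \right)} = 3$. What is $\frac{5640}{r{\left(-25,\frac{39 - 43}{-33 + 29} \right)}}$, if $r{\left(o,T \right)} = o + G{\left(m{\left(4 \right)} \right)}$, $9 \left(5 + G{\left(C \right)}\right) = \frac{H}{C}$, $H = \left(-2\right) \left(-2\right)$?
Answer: $- \frac{76140}{403} \approx -188.93$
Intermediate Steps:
$H = 4$
$G{\left(C \right)} = -5 + \frac{4}{9 C}$ ($G{\left(C \right)} = -5 + \frac{4 \frac{1}{C}}{9} = -5 + \frac{4}{9 C}$)
$r{\left(o,T \right)} = - \frac{131}{27} + o$ ($r{\left(o,T \right)} = o - \left(5 - \frac{4}{9 \cdot 3}\right) = o + \left(-5 + \frac{4}{9} \cdot \frac{1}{3}\right) = o + \left(-5 + \frac{4}{27}\right) = o - \frac{131}{27} = - \frac{131}{27} + o$)
$\frac{5640}{r{\left(-25,\frac{39 - 43}{-33 + 29} \right)}} = \frac{5640}{- \frac{131}{27} - 25} = \frac{5640}{- \frac{806}{27}} = 5640 \left(- \frac{27}{806}\right) = - \frac{76140}{403}$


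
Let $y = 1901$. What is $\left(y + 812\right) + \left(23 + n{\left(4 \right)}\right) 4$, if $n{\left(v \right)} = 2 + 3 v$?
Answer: $2861$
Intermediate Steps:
$\left(y + 812\right) + \left(23 + n{\left(4 \right)}\right) 4 = \left(1901 + 812\right) + \left(23 + \left(2 + 3 \cdot 4\right)\right) 4 = 2713 + \left(23 + \left(2 + 12\right)\right) 4 = 2713 + \left(23 + 14\right) 4 = 2713 + 37 \cdot 4 = 2713 + 148 = 2861$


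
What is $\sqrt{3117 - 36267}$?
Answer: $5 i \sqrt{1326} \approx 182.07 i$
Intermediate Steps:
$\sqrt{3117 - 36267} = \sqrt{-33150} = 5 i \sqrt{1326}$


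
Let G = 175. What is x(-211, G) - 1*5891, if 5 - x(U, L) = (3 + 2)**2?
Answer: -5911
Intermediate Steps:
x(U, L) = -20 (x(U, L) = 5 - (3 + 2)**2 = 5 - 1*5**2 = 5 - 1*25 = 5 - 25 = -20)
x(-211, G) - 1*5891 = -20 - 1*5891 = -20 - 5891 = -5911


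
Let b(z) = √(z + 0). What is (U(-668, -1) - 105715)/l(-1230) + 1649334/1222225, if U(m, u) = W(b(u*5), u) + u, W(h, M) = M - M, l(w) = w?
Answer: 13123741892/150333675 ≈ 87.297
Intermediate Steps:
b(z) = √z
W(h, M) = 0
U(m, u) = u (U(m, u) = 0 + u = u)
(U(-668, -1) - 105715)/l(-1230) + 1649334/1222225 = (-1 - 105715)/(-1230) + 1649334/1222225 = -105716*(-1/1230) + 1649334*(1/1222225) = 52858/615 + 1649334/1222225 = 13123741892/150333675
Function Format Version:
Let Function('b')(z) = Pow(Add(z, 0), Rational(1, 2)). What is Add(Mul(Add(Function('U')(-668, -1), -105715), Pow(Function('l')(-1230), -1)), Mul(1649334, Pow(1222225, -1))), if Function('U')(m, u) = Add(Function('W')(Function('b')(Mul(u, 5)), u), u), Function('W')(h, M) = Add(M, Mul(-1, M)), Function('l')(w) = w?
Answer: Rational(13123741892, 150333675) ≈ 87.297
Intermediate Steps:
Function('b')(z) = Pow(z, Rational(1, 2))
Function('W')(h, M) = 0
Function('U')(m, u) = u (Function('U')(m, u) = Add(0, u) = u)
Add(Mul(Add(Function('U')(-668, -1), -105715), Pow(Function('l')(-1230), -1)), Mul(1649334, Pow(1222225, -1))) = Add(Mul(Add(-1, -105715), Pow(-1230, -1)), Mul(1649334, Pow(1222225, -1))) = Add(Mul(-105716, Rational(-1, 1230)), Mul(1649334, Rational(1, 1222225))) = Add(Rational(52858, 615), Rational(1649334, 1222225)) = Rational(13123741892, 150333675)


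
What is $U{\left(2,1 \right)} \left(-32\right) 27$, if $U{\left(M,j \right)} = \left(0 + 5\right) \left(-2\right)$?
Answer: $8640$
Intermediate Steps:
$U{\left(M,j \right)} = -10$ ($U{\left(M,j \right)} = 5 \left(-2\right) = -10$)
$U{\left(2,1 \right)} \left(-32\right) 27 = \left(-10\right) \left(-32\right) 27 = 320 \cdot 27 = 8640$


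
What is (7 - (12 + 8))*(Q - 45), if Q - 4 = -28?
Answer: 897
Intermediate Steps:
Q = -24 (Q = 4 - 28 = -24)
(7 - (12 + 8))*(Q - 45) = (7 - (12 + 8))*(-24 - 45) = (7 - 1*20)*(-69) = (7 - 20)*(-69) = -13*(-69) = 897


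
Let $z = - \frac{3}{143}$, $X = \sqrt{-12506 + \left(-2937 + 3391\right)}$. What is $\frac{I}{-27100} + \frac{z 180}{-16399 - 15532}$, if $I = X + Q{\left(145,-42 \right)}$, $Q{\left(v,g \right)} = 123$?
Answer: $- \frac{547000359}{123742204300} - \frac{i \sqrt{3013}}{13550} \approx -0.0044205 - 0.004051 i$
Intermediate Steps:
$X = 2 i \sqrt{3013}$ ($X = \sqrt{-12506 + 454} = \sqrt{-12052} = 2 i \sqrt{3013} \approx 109.78 i$)
$z = - \frac{3}{143}$ ($z = \left(-3\right) \frac{1}{143} = - \frac{3}{143} \approx -0.020979$)
$I = 123 + 2 i \sqrt{3013}$ ($I = 2 i \sqrt{3013} + 123 = 123 + 2 i \sqrt{3013} \approx 123.0 + 109.78 i$)
$\frac{I}{-27100} + \frac{z 180}{-16399 - 15532} = \frac{123 + 2 i \sqrt{3013}}{-27100} + \frac{\left(- \frac{3}{143}\right) 180}{-16399 - 15532} = \left(123 + 2 i \sqrt{3013}\right) \left(- \frac{1}{27100}\right) - \frac{540}{143 \left(-16399 - 15532\right)} = \left(- \frac{123}{27100} - \frac{i \sqrt{3013}}{13550}\right) - \frac{540}{143 \left(-31931\right)} = \left(- \frac{123}{27100} - \frac{i \sqrt{3013}}{13550}\right) - - \frac{540}{4566133} = \left(- \frac{123}{27100} - \frac{i \sqrt{3013}}{13550}\right) + \frac{540}{4566133} = - \frac{547000359}{123742204300} - \frac{i \sqrt{3013}}{13550}$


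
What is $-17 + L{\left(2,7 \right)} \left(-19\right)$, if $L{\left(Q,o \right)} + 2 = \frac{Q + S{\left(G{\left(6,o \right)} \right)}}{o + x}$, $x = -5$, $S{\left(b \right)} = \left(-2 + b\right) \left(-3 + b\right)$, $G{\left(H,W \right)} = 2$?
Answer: $2$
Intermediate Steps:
$S{\left(b \right)} = \left(-3 + b\right) \left(-2 + b\right)$
$L{\left(Q,o \right)} = -2 + \frac{Q}{-5 + o}$ ($L{\left(Q,o \right)} = -2 + \frac{Q + \left(6 + 2^{2} - 10\right)}{o - 5} = -2 + \frac{Q + \left(6 + 4 - 10\right)}{-5 + o} = -2 + \frac{Q + 0}{-5 + o} = -2 + \frac{Q}{-5 + o}$)
$-17 + L{\left(2,7 \right)} \left(-19\right) = -17 + \frac{10 + 2 - 14}{-5 + 7} \left(-19\right) = -17 + \frac{10 + 2 - 14}{2} \left(-19\right) = -17 + \frac{1}{2} \left(-2\right) \left(-19\right) = -17 - -19 = -17 + 19 = 2$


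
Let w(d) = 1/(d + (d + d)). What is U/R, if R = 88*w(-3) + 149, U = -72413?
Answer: -651717/1253 ≈ -520.13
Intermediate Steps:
w(d) = 1/(3*d) (w(d) = 1/(d + 2*d) = 1/(3*d))
R = 1253/9 (R = 88*((1/3)/(-3)) + 149 = 88*((1/3)*(-1/3)) + 149 = 88*(-1/9) + 149 = -88/9 + 149 = 1253/9 ≈ 139.22)
U/R = -72413/1253/9 = -72413*9/1253 = -651717/1253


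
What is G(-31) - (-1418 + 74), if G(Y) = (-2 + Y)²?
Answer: 2433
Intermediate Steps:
G(-31) - (-1418 + 74) = (-2 - 31)² - (-1418 + 74) = (-33)² - 1*(-1344) = 1089 + 1344 = 2433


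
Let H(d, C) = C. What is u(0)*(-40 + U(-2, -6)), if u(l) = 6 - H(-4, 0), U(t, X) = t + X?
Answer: -288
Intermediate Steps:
U(t, X) = X + t
u(l) = 6 (u(l) = 6 - 1*0 = 6 + 0 = 6)
u(0)*(-40 + U(-2, -6)) = 6*(-40 + (-6 - 2)) = 6*(-40 - 8) = 6*(-48) = -288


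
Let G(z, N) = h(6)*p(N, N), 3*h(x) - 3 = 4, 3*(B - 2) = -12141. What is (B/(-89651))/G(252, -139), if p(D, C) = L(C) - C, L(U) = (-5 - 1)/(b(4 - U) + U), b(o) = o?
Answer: 4854/34515635 ≈ 0.00014063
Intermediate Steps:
B = -4045 (B = 2 + (⅓)*(-12141) = 2 - 4047 = -4045)
h(x) = 7/3 (h(x) = 1 + (⅓)*4 = 1 + 4/3 = 7/3)
L(U) = -3/2 (L(U) = (-5 - 1)/((4 - U) + U) = -6/4 = -6*¼ = -3/2)
p(D, C) = -3/2 - C
G(z, N) = -7/2 - 7*N/3 (G(z, N) = 7*(-3/2 - N)/3 = -7/2 - 7*N/3)
(B/(-89651))/G(252, -139) = (-4045/(-89651))/(-7/2 - 7/3*(-139)) = (-4045*(-1/89651))/(-7/2 + 973/3) = 4045/(89651*(1925/6)) = (4045/89651)*(6/1925) = 4854/34515635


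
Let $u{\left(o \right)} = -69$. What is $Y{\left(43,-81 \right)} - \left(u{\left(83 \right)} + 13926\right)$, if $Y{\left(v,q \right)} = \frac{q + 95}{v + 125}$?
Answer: $- \frac{166283}{12} \approx -13857.0$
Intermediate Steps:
$Y{\left(v,q \right)} = \frac{95 + q}{125 + v}$
$Y{\left(43,-81 \right)} - \left(u{\left(83 \right)} + 13926\right) = \frac{95 - 81}{125 + 43} - \left(-69 + 13926\right) = \frac{1}{168} \cdot 14 - 13857 = \frac{1}{12} - 13857 = - \frac{166283}{12}$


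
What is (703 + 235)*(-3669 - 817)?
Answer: -4207868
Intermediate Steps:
(703 + 235)*(-3669 - 817) = 938*(-4486) = -4207868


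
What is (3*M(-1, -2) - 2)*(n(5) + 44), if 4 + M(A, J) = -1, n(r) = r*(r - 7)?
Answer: -578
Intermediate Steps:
n(r) = r*(-7 + r)
M(A, J) = -5 (M(A, J) = -4 - 1 = -5)
(3*M(-1, -2) - 2)*(n(5) + 44) = (3*(-5) - 2)*(5*(-7 + 5) + 44) = (-15 - 2)*(5*(-2) + 44) = -17*(-10 + 44) = -17*34 = -578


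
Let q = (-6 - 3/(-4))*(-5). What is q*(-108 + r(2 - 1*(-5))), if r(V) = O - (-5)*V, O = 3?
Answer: -3675/2 ≈ -1837.5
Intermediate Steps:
r(V) = 3 + 5*V (r(V) = 3 - (-5)*V = 3 + 5*V)
q = 105/4 (q = (-6 - 3*(-¼))*(-5) = (-6 + ¾)*(-5) = -21/4*(-5) = 105/4 ≈ 26.250)
q*(-108 + r(2 - 1*(-5))) = 105*(-108 + (3 + 5*(2 - 1*(-5))))/4 = 105*(-108 + (3 + 5*(2 + 5)))/4 = 105*(-108 + (3 + 5*7))/4 = 105*(-108 + (3 + 35))/4 = 105*(-108 + 38)/4 = (105/4)*(-70) = -3675/2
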